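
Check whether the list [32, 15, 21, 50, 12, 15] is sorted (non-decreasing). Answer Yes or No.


Check consecutive pairs:
  32 <= 15? False
  15 <= 21? True
  21 <= 50? True
  50 <= 12? False
  12 <= 15? True
2 consecutive pair(s) are out of order, so the list is not sorted.
Final answer: No


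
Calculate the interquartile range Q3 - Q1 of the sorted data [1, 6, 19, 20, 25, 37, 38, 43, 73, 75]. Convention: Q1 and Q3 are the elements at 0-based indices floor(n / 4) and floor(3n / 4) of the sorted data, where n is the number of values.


The data has n = 10 elements.
Q1 index = floor(10 / 4) = floor(2.5) = 2; Q3 index = floor(3 * 10 / 4) = floor(7.5) = 7
Q1 = element at index 2 = 19
Q3 = element at index 7 = 43
IQR = 43 - 19 = 24
Final answer: 24


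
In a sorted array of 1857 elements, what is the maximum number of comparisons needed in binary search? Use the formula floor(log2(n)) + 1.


Binary search halves the search space each step.
Maximum comparisons = floor(log2(1857)) + 1
log2(1857) = 10.8588
floor(log2(1857)) = 10, so 10 + 1 = 11
Final answer: 11


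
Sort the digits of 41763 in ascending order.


The number 41763 has digits: 4, 1, 7, 6, 3
Sorted: 1, 3, 4, 6, 7
Joining the sorted digits gives the result.
Final answer: 13467


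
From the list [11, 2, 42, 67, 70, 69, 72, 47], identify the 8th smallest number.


Sort ascending: [2, 11, 42, 47, 67, 69, 70, 72]
The 8th element (1-indexed) is at index 7.
Value = 72
Final answer: 72


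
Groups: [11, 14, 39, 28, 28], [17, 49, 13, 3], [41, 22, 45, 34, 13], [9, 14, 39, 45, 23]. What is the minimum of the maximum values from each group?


Find max of each group:
  Group 1: [11, 14, 39, 28, 28] -> max = 39
  Group 2: [17, 49, 13, 3] -> max = 49
  Group 3: [41, 22, 45, 34, 13] -> max = 45
  Group 4: [9, 14, 39, 45, 23] -> max = 45
Maxes: [39, 49, 45, 45]
Minimum of maxes = 39
Final answer: 39


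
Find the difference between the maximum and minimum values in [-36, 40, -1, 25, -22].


Maximum value: 40
Minimum value: -36
Range = 40 - (-36) = 76
Final answer: 76


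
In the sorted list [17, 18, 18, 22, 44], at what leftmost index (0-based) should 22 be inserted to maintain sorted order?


List is sorted: [17, 18, 18, 22, 44]
We need the leftmost position where 22 can be inserted, i.e. the first index whose element is >= 22 (or the end of the list if none is).
Binary search with low=0, high=5 (0-based indices):
  low=0, high=5, mid=2: a[2]=18 < 22, so low = 3
  low=3, high=5, mid=4: a[4]=44 >= 22, so high = 4
  low=3, high=4, mid=3: a[3]=22 >= 22, so high = 3
Now low = high = 3, so the insertion index is 3.
Final answer: 3


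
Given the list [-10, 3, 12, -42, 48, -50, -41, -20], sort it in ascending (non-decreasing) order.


Original list: [-10, 3, 12, -42, 48, -50, -41, -20]
Repeatedly take the smallest remaining element:
  Remaining [-10, 3, 12, -42, 48, -50, -41, -20] -> smallest is -50
  Remaining [-10, 3, 12, -42, 48, -41, -20] -> smallest is -42
  Remaining [-10, 3, 12, 48, -41, -20] -> smallest is -41
  Remaining [-10, 3, 12, 48, -20] -> smallest is -20
  Remaining [-10, 3, 12, 48] -> smallest is -10
  Remaining [3, 12, 48] -> smallest is 3
  Remaining [12, 48] -> smallest is 12
  Remaining [48] -> smallest is 48
Collecting the picks in order gives the sorted list.
Final answer: [-50, -42, -41, -20, -10, 3, 12, 48]


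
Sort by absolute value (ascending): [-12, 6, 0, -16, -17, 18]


Compute absolute values:
  |-12| = 12
  |6| = 6
  |0| = 0
  |-16| = 16
  |-17| = 17
  |18| = 18
Absolute values in increasing order: 0 < 6 < 12 < 16 < 17 < 18
Listing the original numbers in that order gives the answer.
Final answer: [0, 6, -12, -16, -17, 18]


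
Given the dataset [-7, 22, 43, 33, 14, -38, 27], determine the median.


First, sort the list: [-38, -7, 14, 22, 27, 33, 43]
The list has 7 elements (odd count).
The middle index is 3 (0-based), and the element there is 22.
Final answer: 22


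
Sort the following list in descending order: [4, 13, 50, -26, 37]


Original list: [4, 13, 50, -26, 37]
Repeatedly take the largest remaining element:
  Remaining [4, 13, 50, -26, 37] -> largest is 50
  Remaining [4, 13, -26, 37] -> largest is 37
  Remaining [4, 13, -26] -> largest is 13
  Remaining [4, -26] -> largest is 4
  Remaining [-26] -> largest is -26
Collecting the picks in order gives the descending list.
Final answer: [50, 37, 13, 4, -26]


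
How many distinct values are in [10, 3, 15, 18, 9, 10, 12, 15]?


List all unique values:
Distinct values: [3, 9, 10, 12, 15, 18]
Count = 6
Final answer: 6


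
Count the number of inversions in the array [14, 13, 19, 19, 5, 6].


For each element, count the later elements that are smaller than it:
  14 (index 0): smaller elements after it = [13, 5, 6] -> 3
  13 (index 1): smaller elements after it = [5, 6] -> 2
  19 (index 2): smaller elements after it = [5, 6] -> 2
  19 (index 3): smaller elements after it = [5, 6] -> 2
  5 (index 4): smaller elements after it = [] -> 0
Total inversions = 3 + 2 + 2 + 2 + 0 = 9
Final answer: 9


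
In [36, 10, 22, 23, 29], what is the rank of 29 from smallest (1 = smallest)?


Sort ascending: [10, 22, 23, 29, 36]
Find 29 in the sorted list.
29 is at position 4 (1-indexed).
Final answer: 4


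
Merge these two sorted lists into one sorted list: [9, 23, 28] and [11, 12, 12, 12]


List A: [9, 23, 28]
List B: [11, 12, 12, 12]
Repeatedly compare the front elements and take the smaller:
  9 vs 11 -> take 9
  23 vs 11 -> take 11
  23 vs 12 -> take 12
  23 vs 12 -> take 12
  23 vs 12 -> take 12
  B is exhausted; append the rest of A: [23, 28]
Final answer: [9, 11, 12, 12, 12, 23, 28]


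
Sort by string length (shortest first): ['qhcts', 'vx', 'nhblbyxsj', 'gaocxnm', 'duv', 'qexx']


Compute lengths:
  'qhcts' has length 5
  'vx' has length 2
  'nhblbyxsj' has length 9
  'gaocxnm' has length 7
  'duv' has length 3
  'qexx' has length 4
Lengths in increasing order: 2 < 3 < 4 < 5 < 7 < 9
Listing the words in that order gives the answer.
Final answer: ['vx', 'duv', 'qexx', 'qhcts', 'gaocxnm', 'nhblbyxsj']


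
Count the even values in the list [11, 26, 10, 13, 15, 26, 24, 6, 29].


Check each element:
  11 is odd
  26 is even
  10 is even
  13 is odd
  15 is odd
  26 is even
  24 is even
  6 is even
  29 is odd
Evens: [26, 10, 26, 24, 6]
Count of evens = 5
Final answer: 5


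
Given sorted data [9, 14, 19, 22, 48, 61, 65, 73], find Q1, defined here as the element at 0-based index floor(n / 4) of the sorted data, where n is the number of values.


The list has n = 8 elements.
Q1 index = floor(8 / 4) = floor(2) = 2
Counting from index 0 in the sorted data, the element at index 2 is 19.
Final answer: 19


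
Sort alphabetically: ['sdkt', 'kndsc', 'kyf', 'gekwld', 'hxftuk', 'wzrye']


Compare strings character by character (the first differing letter decides):
  'gekwld' < 'hxftuk' since 'g' < 'h' at position 1
  'hxftuk' < 'kndsc' since 'h' < 'k' at position 1
  'kndsc' < 'kyf' since 'n' < 'y' at position 2
  'kyf' < 'sdkt' since 'k' < 's' at position 1
  'sdkt' < 'wzrye' since 's' < 'w' at position 1
Chaining these comparisons gives the alphabetical order.
Final answer: ['gekwld', 'hxftuk', 'kndsc', 'kyf', 'sdkt', 'wzrye']


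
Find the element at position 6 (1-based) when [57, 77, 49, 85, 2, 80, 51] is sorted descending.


Sort descending: [85, 80, 77, 57, 51, 49, 2]
The 6th element (1-indexed) is at index 5.
Value = 49
Final answer: 49


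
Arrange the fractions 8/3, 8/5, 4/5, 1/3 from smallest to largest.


Convert to decimal for comparison:
  8/3 = 2.6667
  8/5 = 1.6
  4/5 = 0.8
  1/3 = 0.3333
Decimals in increasing order: 0.3333 < 0.8 < 1.6 < 2.6667
Writing each back as its fraction gives the sorted order.
Final answer: 1/3, 4/5, 8/5, 8/3


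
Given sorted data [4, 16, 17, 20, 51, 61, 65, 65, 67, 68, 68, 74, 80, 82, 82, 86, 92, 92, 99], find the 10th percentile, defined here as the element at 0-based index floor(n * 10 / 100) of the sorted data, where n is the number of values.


The dataset has n = 19 elements.
Index = floor(19 * 10 / 100) = floor(190 / 100) = floor(1.9) = 1
Counting from index 0 in the sorted data, the element at index 1 is 16.
Final answer: 16


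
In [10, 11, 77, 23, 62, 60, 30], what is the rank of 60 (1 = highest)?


Sort descending: [77, 62, 60, 30, 23, 11, 10]
Find 60 in the sorted list.
60 is at position 3.
Final answer: 3


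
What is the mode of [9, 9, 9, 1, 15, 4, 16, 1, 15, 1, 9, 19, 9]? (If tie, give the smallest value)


Count the frequency of each value:
  1 appears 3 time(s)
  4 appears 1 time(s)
  9 appears 5 time(s)
  15 appears 2 time(s)
  16 appears 1 time(s)
  19 appears 1 time(s)
Maximum frequency is 5.
Only 9 reaches that frequency, so it is the mode.
Final answer: 9


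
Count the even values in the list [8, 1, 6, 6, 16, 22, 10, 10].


Check each element:
  8 is even
  1 is odd
  6 is even
  6 is even
  16 is even
  22 is even
  10 is even
  10 is even
Evens: [8, 6, 6, 16, 22, 10, 10]
Count of evens = 7
Final answer: 7


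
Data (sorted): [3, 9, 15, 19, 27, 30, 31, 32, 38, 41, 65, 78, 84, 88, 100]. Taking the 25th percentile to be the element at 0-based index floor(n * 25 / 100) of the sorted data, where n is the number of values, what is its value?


The dataset has n = 15 elements.
Index = floor(15 * 25 / 100) = floor(375 / 100) = floor(3.75) = 3
Counting from index 0 in the sorted data, the element at index 3 is 19.
Final answer: 19


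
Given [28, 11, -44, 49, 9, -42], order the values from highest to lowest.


Original list: [28, 11, -44, 49, 9, -42]
Repeatedly take the largest remaining element:
  Remaining [28, 11, -44, 49, 9, -42] -> largest is 49
  Remaining [28, 11, -44, 9, -42] -> largest is 28
  Remaining [11, -44, 9, -42] -> largest is 11
  Remaining [-44, 9, -42] -> largest is 9
  Remaining [-44, -42] -> largest is -42
  Remaining [-44] -> largest is -44
Collecting the picks in order gives the descending list.
Final answer: [49, 28, 11, 9, -42, -44]


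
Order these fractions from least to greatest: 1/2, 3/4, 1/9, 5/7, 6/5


Convert to decimal for comparison:
  1/2 = 0.5
  3/4 = 0.75
  1/9 = 0.1111
  5/7 = 0.7143
  6/5 = 1.2
Decimals in increasing order: 0.1111 < 0.5 < 0.7143 < 0.75 < 1.2
Writing each back as its fraction gives the sorted order.
Final answer: 1/9, 1/2, 5/7, 3/4, 6/5


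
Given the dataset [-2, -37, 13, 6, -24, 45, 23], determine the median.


First, sort the list: [-37, -24, -2, 6, 13, 23, 45]
The list has 7 elements (odd count).
The middle index is 3 (0-based), and the element there is 6.
Final answer: 6


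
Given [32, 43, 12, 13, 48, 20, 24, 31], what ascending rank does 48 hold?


Sort ascending: [12, 13, 20, 24, 31, 32, 43, 48]
Find 48 in the sorted list.
48 is at position 8 (1-indexed).
Final answer: 8


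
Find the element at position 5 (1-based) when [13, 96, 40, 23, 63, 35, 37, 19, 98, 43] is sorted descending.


Sort descending: [98, 96, 63, 43, 40, 37, 35, 23, 19, 13]
The 5th element (1-indexed) is at index 4.
Value = 40
Final answer: 40


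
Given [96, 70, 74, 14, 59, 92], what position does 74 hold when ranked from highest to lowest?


Sort descending: [96, 92, 74, 70, 59, 14]
Find 74 in the sorted list.
74 is at position 3.
Final answer: 3


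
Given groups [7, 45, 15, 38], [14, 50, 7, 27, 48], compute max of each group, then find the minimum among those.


Find max of each group:
  Group 1: [7, 45, 15, 38] -> max = 45
  Group 2: [14, 50, 7, 27, 48] -> max = 50
Maxes: [45, 50]
Minimum of maxes = 45
Final answer: 45


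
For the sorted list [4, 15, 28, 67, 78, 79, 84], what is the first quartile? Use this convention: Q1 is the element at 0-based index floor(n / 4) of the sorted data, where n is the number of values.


The list has n = 7 elements.
Q1 index = floor(7 / 4) = floor(1.75) = 1
Counting from index 0 in the sorted data, the element at index 1 is 15.
Final answer: 15


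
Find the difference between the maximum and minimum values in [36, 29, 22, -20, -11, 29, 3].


Maximum value: 36
Minimum value: -20
Range = 36 - (-20) = 56
Final answer: 56


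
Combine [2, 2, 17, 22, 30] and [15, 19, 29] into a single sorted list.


List A: [2, 2, 17, 22, 30]
List B: [15, 19, 29]
Repeatedly compare the front elements and take the smaller:
  2 vs 15 -> take 2
  2 vs 15 -> take 2
  17 vs 15 -> take 15
  17 vs 19 -> take 17
  22 vs 19 -> take 19
  22 vs 29 -> take 22
  30 vs 29 -> take 29
  B is exhausted; append the rest of A: [30]
Final answer: [2, 2, 15, 17, 19, 22, 29, 30]


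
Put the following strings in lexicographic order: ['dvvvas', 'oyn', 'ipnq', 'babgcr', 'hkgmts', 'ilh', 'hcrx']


Compare strings character by character (the first differing letter decides):
  'babgcr' < 'dvvvas' since 'b' < 'd' at position 1
  'dvvvas' < 'hcrx' since 'd' < 'h' at position 1
  'hcrx' < 'hkgmts' since 'c' < 'k' at position 2
  'hkgmts' < 'ilh' since 'h' < 'i' at position 1
  'ilh' < 'ipnq' since 'l' < 'p' at position 2
  'ipnq' < 'oyn' since 'i' < 'o' at position 1
Chaining these comparisons gives the alphabetical order.
Final answer: ['babgcr', 'dvvvas', 'hcrx', 'hkgmts', 'ilh', 'ipnq', 'oyn']


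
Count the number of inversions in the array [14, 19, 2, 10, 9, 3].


For each element, count the later elements that are smaller than it:
  14 (index 0): smaller elements after it = [2, 10, 9, 3] -> 4
  19 (index 1): smaller elements after it = [2, 10, 9, 3] -> 4
  2 (index 2): smaller elements after it = [] -> 0
  10 (index 3): smaller elements after it = [9, 3] -> 2
  9 (index 4): smaller elements after it = [3] -> 1
Total inversions = 4 + 4 + 0 + 2 + 1 = 11
Final answer: 11


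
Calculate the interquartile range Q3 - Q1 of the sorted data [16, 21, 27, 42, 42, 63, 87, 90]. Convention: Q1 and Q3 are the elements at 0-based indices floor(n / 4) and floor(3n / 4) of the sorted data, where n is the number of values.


The data has n = 8 elements.
Q1 index = floor(8 / 4) = floor(2) = 2; Q3 index = floor(3 * 8 / 4) = floor(6) = 6
Q1 = element at index 2 = 27
Q3 = element at index 6 = 87
IQR = 87 - 27 = 60
Final answer: 60


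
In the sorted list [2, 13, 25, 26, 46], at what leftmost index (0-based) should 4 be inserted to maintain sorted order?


List is sorted: [2, 13, 25, 26, 46]
We need the leftmost position where 4 can be inserted, i.e. the first index whose element is >= 4 (or the end of the list if none is).
Binary search with low=0, high=5 (0-based indices):
  low=0, high=5, mid=2: a[2]=25 >= 4, so high = 2
  low=0, high=2, mid=1: a[1]=13 >= 4, so high = 1
  low=0, high=1, mid=0: a[0]=2 < 4, so low = 1
Now low = high = 1, so the insertion index is 1.
Final answer: 1


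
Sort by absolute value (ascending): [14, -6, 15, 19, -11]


Compute absolute values:
  |14| = 14
  |-6| = 6
  |15| = 15
  |19| = 19
  |-11| = 11
Absolute values in increasing order: 6 < 11 < 14 < 15 < 19
Listing the original numbers in that order gives the answer.
Final answer: [-6, -11, 14, 15, 19]


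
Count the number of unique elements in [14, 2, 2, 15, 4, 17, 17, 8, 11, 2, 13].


List all unique values:
Distinct values: [2, 4, 8, 11, 13, 14, 15, 17]
Count = 8
Final answer: 8


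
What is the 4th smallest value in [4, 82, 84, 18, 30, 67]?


Sort ascending: [4, 18, 30, 67, 82, 84]
The 4th element (1-indexed) is at index 3.
Value = 67
Final answer: 67


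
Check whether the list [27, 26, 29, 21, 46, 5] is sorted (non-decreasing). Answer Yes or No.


Check consecutive pairs:
  27 <= 26? False
  26 <= 29? True
  29 <= 21? False
  21 <= 46? True
  46 <= 5? False
3 consecutive pair(s) are out of order, so the list is not sorted.
Final answer: No


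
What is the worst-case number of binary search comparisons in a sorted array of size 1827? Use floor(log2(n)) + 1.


Binary search halves the search space each step.
Maximum comparisons = floor(log2(1827)) + 1
log2(1827) = 10.8353
floor(log2(1827)) = 10, so 10 + 1 = 11
Final answer: 11


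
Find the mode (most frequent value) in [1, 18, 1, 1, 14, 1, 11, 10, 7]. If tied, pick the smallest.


Count the frequency of each value:
  1 appears 4 time(s)
  7 appears 1 time(s)
  10 appears 1 time(s)
  11 appears 1 time(s)
  14 appears 1 time(s)
  18 appears 1 time(s)
Maximum frequency is 4.
Only 1 reaches that frequency, so it is the mode.
Final answer: 1


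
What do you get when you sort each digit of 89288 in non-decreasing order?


The number 89288 has digits: 8, 9, 2, 8, 8
Sorted: 2, 8, 8, 8, 9
Joining the sorted digits gives the result.
Final answer: 28889


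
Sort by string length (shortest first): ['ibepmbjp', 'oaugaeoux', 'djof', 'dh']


Compute lengths:
  'ibepmbjp' has length 8
  'oaugaeoux' has length 9
  'djof' has length 4
  'dh' has length 2
Lengths in increasing order: 2 < 4 < 8 < 9
Listing the words in that order gives the answer.
Final answer: ['dh', 'djof', 'ibepmbjp', 'oaugaeoux']


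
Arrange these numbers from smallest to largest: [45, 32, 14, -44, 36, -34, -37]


Original list: [45, 32, 14, -44, 36, -34, -37]
Repeatedly take the smallest remaining element:
  Remaining [45, 32, 14, -44, 36, -34, -37] -> smallest is -44
  Remaining [45, 32, 14, 36, -34, -37] -> smallest is -37
  Remaining [45, 32, 14, 36, -34] -> smallest is -34
  Remaining [45, 32, 14, 36] -> smallest is 14
  Remaining [45, 32, 36] -> smallest is 32
  Remaining [45, 36] -> smallest is 36
  Remaining [45] -> smallest is 45
Collecting the picks in order gives the sorted list.
Final answer: [-44, -37, -34, 14, 32, 36, 45]


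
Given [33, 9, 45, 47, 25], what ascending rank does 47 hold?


Sort ascending: [9, 25, 33, 45, 47]
Find 47 in the sorted list.
47 is at position 5 (1-indexed).
Final answer: 5


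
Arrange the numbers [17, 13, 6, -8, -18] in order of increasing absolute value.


Compute absolute values:
  |17| = 17
  |13| = 13
  |6| = 6
  |-8| = 8
  |-18| = 18
Absolute values in increasing order: 6 < 8 < 13 < 17 < 18
Listing the original numbers in that order gives the answer.
Final answer: [6, -8, 13, 17, -18]


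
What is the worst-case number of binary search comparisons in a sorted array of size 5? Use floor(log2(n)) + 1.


Binary search halves the search space each step.
Maximum comparisons = floor(log2(5)) + 1
log2(5) = 2.3219
floor(log2(5)) = 2, so 2 + 1 = 3
Final answer: 3


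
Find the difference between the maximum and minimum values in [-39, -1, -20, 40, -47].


Maximum value: 40
Minimum value: -47
Range = 40 - (-47) = 87
Final answer: 87


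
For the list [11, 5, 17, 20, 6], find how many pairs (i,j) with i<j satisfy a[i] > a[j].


For each element, count the later elements that are smaller than it:
  11 (index 0): smaller elements after it = [5, 6] -> 2
  5 (index 1): smaller elements after it = [] -> 0
  17 (index 2): smaller elements after it = [6] -> 1
  20 (index 3): smaller elements after it = [6] -> 1
Total inversions = 2 + 0 + 1 + 1 = 4
Final answer: 4


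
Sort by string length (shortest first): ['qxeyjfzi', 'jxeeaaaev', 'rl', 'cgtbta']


Compute lengths:
  'qxeyjfzi' has length 8
  'jxeeaaaev' has length 9
  'rl' has length 2
  'cgtbta' has length 6
Lengths in increasing order: 2 < 6 < 8 < 9
Listing the words in that order gives the answer.
Final answer: ['rl', 'cgtbta', 'qxeyjfzi', 'jxeeaaaev']


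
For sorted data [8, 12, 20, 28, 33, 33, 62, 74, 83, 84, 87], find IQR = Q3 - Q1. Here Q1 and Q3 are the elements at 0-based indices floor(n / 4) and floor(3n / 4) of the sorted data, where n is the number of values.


The data has n = 11 elements.
Q1 index = floor(11 / 4) = floor(2.75) = 2; Q3 index = floor(3 * 11 / 4) = floor(8.25) = 8
Q1 = element at index 2 = 20
Q3 = element at index 8 = 83
IQR = 83 - 20 = 63
Final answer: 63


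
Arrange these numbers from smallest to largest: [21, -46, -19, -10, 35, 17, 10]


Original list: [21, -46, -19, -10, 35, 17, 10]
Repeatedly take the smallest remaining element:
  Remaining [21, -46, -19, -10, 35, 17, 10] -> smallest is -46
  Remaining [21, -19, -10, 35, 17, 10] -> smallest is -19
  Remaining [21, -10, 35, 17, 10] -> smallest is -10
  Remaining [21, 35, 17, 10] -> smallest is 10
  Remaining [21, 35, 17] -> smallest is 17
  Remaining [21, 35] -> smallest is 21
  Remaining [35] -> smallest is 35
Collecting the picks in order gives the sorted list.
Final answer: [-46, -19, -10, 10, 17, 21, 35]


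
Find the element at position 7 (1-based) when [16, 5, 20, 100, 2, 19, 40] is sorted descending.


Sort descending: [100, 40, 20, 19, 16, 5, 2]
The 7th element (1-indexed) is at index 6.
Value = 2
Final answer: 2


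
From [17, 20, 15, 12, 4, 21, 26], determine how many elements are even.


Check each element:
  17 is odd
  20 is even
  15 is odd
  12 is even
  4 is even
  21 is odd
  26 is even
Evens: [20, 12, 4, 26]
Count of evens = 4
Final answer: 4


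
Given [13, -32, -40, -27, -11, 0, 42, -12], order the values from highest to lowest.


Original list: [13, -32, -40, -27, -11, 0, 42, -12]
Repeatedly take the largest remaining element:
  Remaining [13, -32, -40, -27, -11, 0, 42, -12] -> largest is 42
  Remaining [13, -32, -40, -27, -11, 0, -12] -> largest is 13
  Remaining [-32, -40, -27, -11, 0, -12] -> largest is 0
  Remaining [-32, -40, -27, -11, -12] -> largest is -11
  Remaining [-32, -40, -27, -12] -> largest is -12
  Remaining [-32, -40, -27] -> largest is -27
  Remaining [-32, -40] -> largest is -32
  Remaining [-40] -> largest is -40
Collecting the picks in order gives the descending list.
Final answer: [42, 13, 0, -11, -12, -27, -32, -40]


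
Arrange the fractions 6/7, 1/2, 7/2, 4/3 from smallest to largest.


Convert to decimal for comparison:
  6/7 = 0.8571
  1/2 = 0.5
  7/2 = 3.5
  4/3 = 1.3333
Decimals in increasing order: 0.5 < 0.8571 < 1.3333 < 3.5
Writing each back as its fraction gives the sorted order.
Final answer: 1/2, 6/7, 4/3, 7/2


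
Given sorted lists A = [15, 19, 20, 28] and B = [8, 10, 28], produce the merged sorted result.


List A: [15, 19, 20, 28]
List B: [8, 10, 28]
Repeatedly compare the front elements and take the smaller:
  15 vs 8 -> take 8
  15 vs 10 -> take 10
  15 vs 28 -> take 15
  19 vs 28 -> take 19
  20 vs 28 -> take 20
  28 vs 28 -> take 28
  A is exhausted; append the rest of B: [28]
Final answer: [8, 10, 15, 19, 20, 28, 28]


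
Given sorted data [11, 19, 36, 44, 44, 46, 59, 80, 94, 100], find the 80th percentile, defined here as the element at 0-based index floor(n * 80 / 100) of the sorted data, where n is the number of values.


The dataset has n = 10 elements.
Index = floor(10 * 80 / 100) = floor(800 / 100) = floor(8) = 8
Counting from index 0 in the sorted data, the element at index 8 is 94.
Final answer: 94


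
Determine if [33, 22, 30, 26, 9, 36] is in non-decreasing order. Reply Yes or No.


Check consecutive pairs:
  33 <= 22? False
  22 <= 30? True
  30 <= 26? False
  26 <= 9? False
  9 <= 36? True
3 consecutive pair(s) are out of order, so the list is not sorted.
Final answer: No


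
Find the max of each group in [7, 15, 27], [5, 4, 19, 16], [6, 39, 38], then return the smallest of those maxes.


Find max of each group:
  Group 1: [7, 15, 27] -> max = 27
  Group 2: [5, 4, 19, 16] -> max = 19
  Group 3: [6, 39, 38] -> max = 39
Maxes: [27, 19, 39]
Minimum of maxes = 19
Final answer: 19


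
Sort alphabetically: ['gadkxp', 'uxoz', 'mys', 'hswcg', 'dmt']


Compare strings character by character (the first differing letter decides):
  'dmt' < 'gadkxp' since 'd' < 'g' at position 1
  'gadkxp' < 'hswcg' since 'g' < 'h' at position 1
  'hswcg' < 'mys' since 'h' < 'm' at position 1
  'mys' < 'uxoz' since 'm' < 'u' at position 1
Chaining these comparisons gives the alphabetical order.
Final answer: ['dmt', 'gadkxp', 'hswcg', 'mys', 'uxoz']


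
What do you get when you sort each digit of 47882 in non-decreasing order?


The number 47882 has digits: 4, 7, 8, 8, 2
Sorted: 2, 4, 7, 8, 8
Joining the sorted digits gives the result.
Final answer: 24788


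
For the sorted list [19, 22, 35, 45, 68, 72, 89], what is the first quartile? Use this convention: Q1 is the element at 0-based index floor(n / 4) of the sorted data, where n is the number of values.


The list has n = 7 elements.
Q1 index = floor(7 / 4) = floor(1.75) = 1
Counting from index 0 in the sorted data, the element at index 1 is 22.
Final answer: 22


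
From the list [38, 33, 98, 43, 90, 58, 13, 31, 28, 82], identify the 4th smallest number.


Sort ascending: [13, 28, 31, 33, 38, 43, 58, 82, 90, 98]
The 4th element (1-indexed) is at index 3.
Value = 33
Final answer: 33


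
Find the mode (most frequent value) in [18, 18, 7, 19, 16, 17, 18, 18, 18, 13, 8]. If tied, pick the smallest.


Count the frequency of each value:
  7 appears 1 time(s)
  8 appears 1 time(s)
  13 appears 1 time(s)
  16 appears 1 time(s)
  17 appears 1 time(s)
  18 appears 5 time(s)
  19 appears 1 time(s)
Maximum frequency is 5.
Only 18 reaches that frequency, so it is the mode.
Final answer: 18


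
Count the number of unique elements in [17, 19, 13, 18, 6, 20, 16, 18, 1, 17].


List all unique values:
Distinct values: [1, 6, 13, 16, 17, 18, 19, 20]
Count = 8
Final answer: 8


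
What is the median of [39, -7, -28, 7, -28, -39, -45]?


First, sort the list: [-45, -39, -28, -28, -7, 7, 39]
The list has 7 elements (odd count).
The middle index is 3 (0-based), and the element there is -28.
Final answer: -28


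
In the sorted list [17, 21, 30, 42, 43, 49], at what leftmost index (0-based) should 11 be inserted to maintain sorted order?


List is sorted: [17, 21, 30, 42, 43, 49]
We need the leftmost position where 11 can be inserted, i.e. the first index whose element is >= 11 (or the end of the list if none is).
Binary search with low=0, high=6 (0-based indices):
  low=0, high=6, mid=3: a[3]=42 >= 11, so high = 3
  low=0, high=3, mid=1: a[1]=21 >= 11, so high = 1
  low=0, high=1, mid=0: a[0]=17 >= 11, so high = 0
Now low = high = 0, so the insertion index is 0.
Final answer: 0


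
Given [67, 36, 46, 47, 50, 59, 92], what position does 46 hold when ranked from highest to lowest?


Sort descending: [92, 67, 59, 50, 47, 46, 36]
Find 46 in the sorted list.
46 is at position 6.
Final answer: 6


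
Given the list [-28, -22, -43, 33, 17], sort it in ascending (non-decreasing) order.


Original list: [-28, -22, -43, 33, 17]
Repeatedly take the smallest remaining element:
  Remaining [-28, -22, -43, 33, 17] -> smallest is -43
  Remaining [-28, -22, 33, 17] -> smallest is -28
  Remaining [-22, 33, 17] -> smallest is -22
  Remaining [33, 17] -> smallest is 17
  Remaining [33] -> smallest is 33
Collecting the picks in order gives the sorted list.
Final answer: [-43, -28, -22, 17, 33]


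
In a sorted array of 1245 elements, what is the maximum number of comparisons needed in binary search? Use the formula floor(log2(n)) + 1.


Binary search halves the search space each step.
Maximum comparisons = floor(log2(1245)) + 1
log2(1245) = 10.2819
floor(log2(1245)) = 10, so 10 + 1 = 11
Final answer: 11


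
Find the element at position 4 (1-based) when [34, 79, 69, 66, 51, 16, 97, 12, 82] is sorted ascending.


Sort ascending: [12, 16, 34, 51, 66, 69, 79, 82, 97]
The 4th element (1-indexed) is at index 3.
Value = 51
Final answer: 51


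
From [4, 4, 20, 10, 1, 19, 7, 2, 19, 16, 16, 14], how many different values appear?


List all unique values:
Distinct values: [1, 2, 4, 7, 10, 14, 16, 19, 20]
Count = 9
Final answer: 9


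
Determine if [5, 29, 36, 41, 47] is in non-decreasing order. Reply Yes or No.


Check consecutive pairs:
  5 <= 29? True
  29 <= 36? True
  36 <= 41? True
  41 <= 47? True
Every consecutive pair is in order, so the list is non-decreasing.
Final answer: Yes


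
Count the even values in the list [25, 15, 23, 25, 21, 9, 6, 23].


Check each element:
  25 is odd
  15 is odd
  23 is odd
  25 is odd
  21 is odd
  9 is odd
  6 is even
  23 is odd
Evens: [6]
Count of evens = 1
Final answer: 1


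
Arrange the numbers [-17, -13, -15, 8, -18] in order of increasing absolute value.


Compute absolute values:
  |-17| = 17
  |-13| = 13
  |-15| = 15
  |8| = 8
  |-18| = 18
Absolute values in increasing order: 8 < 13 < 15 < 17 < 18
Listing the original numbers in that order gives the answer.
Final answer: [8, -13, -15, -17, -18]


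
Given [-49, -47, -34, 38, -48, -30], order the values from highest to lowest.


Original list: [-49, -47, -34, 38, -48, -30]
Repeatedly take the largest remaining element:
  Remaining [-49, -47, -34, 38, -48, -30] -> largest is 38
  Remaining [-49, -47, -34, -48, -30] -> largest is -30
  Remaining [-49, -47, -34, -48] -> largest is -34
  Remaining [-49, -47, -48] -> largest is -47
  Remaining [-49, -48] -> largest is -48
  Remaining [-49] -> largest is -49
Collecting the picks in order gives the descending list.
Final answer: [38, -30, -34, -47, -48, -49]


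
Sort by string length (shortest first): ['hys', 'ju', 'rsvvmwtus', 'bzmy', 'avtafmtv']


Compute lengths:
  'hys' has length 3
  'ju' has length 2
  'rsvvmwtus' has length 9
  'bzmy' has length 4
  'avtafmtv' has length 8
Lengths in increasing order: 2 < 3 < 4 < 8 < 9
Listing the words in that order gives the answer.
Final answer: ['ju', 'hys', 'bzmy', 'avtafmtv', 'rsvvmwtus']


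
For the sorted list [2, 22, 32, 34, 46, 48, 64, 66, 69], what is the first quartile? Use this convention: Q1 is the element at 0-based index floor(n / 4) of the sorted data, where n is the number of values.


The list has n = 9 elements.
Q1 index = floor(9 / 4) = floor(2.25) = 2
Counting from index 0 in the sorted data, the element at index 2 is 32.
Final answer: 32


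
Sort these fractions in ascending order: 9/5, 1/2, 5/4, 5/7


Convert to decimal for comparison:
  9/5 = 1.8
  1/2 = 0.5
  5/4 = 1.25
  5/7 = 0.7143
Decimals in increasing order: 0.5 < 0.7143 < 1.25 < 1.8
Writing each back as its fraction gives the sorted order.
Final answer: 1/2, 5/7, 5/4, 9/5


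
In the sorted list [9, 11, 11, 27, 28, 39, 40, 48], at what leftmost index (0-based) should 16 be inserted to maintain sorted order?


List is sorted: [9, 11, 11, 27, 28, 39, 40, 48]
We need the leftmost position where 16 can be inserted, i.e. the first index whose element is >= 16 (or the end of the list if none is).
Binary search with low=0, high=8 (0-based indices):
  low=0, high=8, mid=4: a[4]=28 >= 16, so high = 4
  low=0, high=4, mid=2: a[2]=11 < 16, so low = 3
  low=3, high=4, mid=3: a[3]=27 >= 16, so high = 3
Now low = high = 3, so the insertion index is 3.
Final answer: 3


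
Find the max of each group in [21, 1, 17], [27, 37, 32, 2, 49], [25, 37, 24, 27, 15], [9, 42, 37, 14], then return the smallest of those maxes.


Find max of each group:
  Group 1: [21, 1, 17] -> max = 21
  Group 2: [27, 37, 32, 2, 49] -> max = 49
  Group 3: [25, 37, 24, 27, 15] -> max = 37
  Group 4: [9, 42, 37, 14] -> max = 42
Maxes: [21, 49, 37, 42]
Minimum of maxes = 21
Final answer: 21


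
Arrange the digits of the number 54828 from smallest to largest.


The number 54828 has digits: 5, 4, 8, 2, 8
Sorted: 2, 4, 5, 8, 8
Joining the sorted digits gives the result.
Final answer: 24588


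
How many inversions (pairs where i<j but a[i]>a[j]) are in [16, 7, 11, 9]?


For each element, count the later elements that are smaller than it:
  16 (index 0): smaller elements after it = [7, 11, 9] -> 3
  7 (index 1): smaller elements after it = [] -> 0
  11 (index 2): smaller elements after it = [9] -> 1
Total inversions = 3 + 0 + 1 = 4
Final answer: 4


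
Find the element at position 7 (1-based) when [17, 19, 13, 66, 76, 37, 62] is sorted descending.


Sort descending: [76, 66, 62, 37, 19, 17, 13]
The 7th element (1-indexed) is at index 6.
Value = 13
Final answer: 13


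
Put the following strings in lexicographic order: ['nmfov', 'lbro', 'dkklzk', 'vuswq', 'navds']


Compare strings character by character (the first differing letter decides):
  'dkklzk' < 'lbro' since 'd' < 'l' at position 1
  'lbro' < 'navds' since 'l' < 'n' at position 1
  'navds' < 'nmfov' since 'a' < 'm' at position 2
  'nmfov' < 'vuswq' since 'n' < 'v' at position 1
Chaining these comparisons gives the alphabetical order.
Final answer: ['dkklzk', 'lbro', 'navds', 'nmfov', 'vuswq']


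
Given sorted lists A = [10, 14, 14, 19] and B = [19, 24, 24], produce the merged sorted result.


List A: [10, 14, 14, 19]
List B: [19, 24, 24]
Repeatedly compare the front elements and take the smaller:
  10 vs 19 -> take 10
  14 vs 19 -> take 14
  14 vs 19 -> take 14
  19 vs 19 -> take 19
  A is exhausted; append the rest of B: [19, 24, 24]
Final answer: [10, 14, 14, 19, 19, 24, 24]


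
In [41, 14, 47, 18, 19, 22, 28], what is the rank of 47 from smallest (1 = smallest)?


Sort ascending: [14, 18, 19, 22, 28, 41, 47]
Find 47 in the sorted list.
47 is at position 7 (1-indexed).
Final answer: 7


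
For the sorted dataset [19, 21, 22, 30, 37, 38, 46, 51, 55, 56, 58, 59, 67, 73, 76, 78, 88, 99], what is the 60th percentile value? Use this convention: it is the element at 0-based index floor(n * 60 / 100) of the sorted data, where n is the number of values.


The dataset has n = 18 elements.
Index = floor(18 * 60 / 100) = floor(1080 / 100) = floor(10.8) = 10
Counting from index 0 in the sorted data, the element at index 10 is 58.
Final answer: 58


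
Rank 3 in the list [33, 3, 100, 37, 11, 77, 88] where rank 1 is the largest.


Sort descending: [100, 88, 77, 37, 33, 11, 3]
Find 3 in the sorted list.
3 is at position 7.
Final answer: 7


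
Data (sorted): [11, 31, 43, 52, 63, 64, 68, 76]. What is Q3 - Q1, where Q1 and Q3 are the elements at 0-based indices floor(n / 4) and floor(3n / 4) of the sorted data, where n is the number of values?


The data has n = 8 elements.
Q1 index = floor(8 / 4) = floor(2) = 2; Q3 index = floor(3 * 8 / 4) = floor(6) = 6
Q1 = element at index 2 = 43
Q3 = element at index 6 = 68
IQR = 68 - 43 = 25
Final answer: 25


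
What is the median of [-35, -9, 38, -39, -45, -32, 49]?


First, sort the list: [-45, -39, -35, -32, -9, 38, 49]
The list has 7 elements (odd count).
The middle index is 3 (0-based), and the element there is -32.
Final answer: -32


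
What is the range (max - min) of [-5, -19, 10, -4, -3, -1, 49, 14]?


Maximum value: 49
Minimum value: -19
Range = 49 - (-19) = 68
Final answer: 68


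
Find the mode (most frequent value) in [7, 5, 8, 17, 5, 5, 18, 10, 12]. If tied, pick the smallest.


Count the frequency of each value:
  5 appears 3 time(s)
  7 appears 1 time(s)
  8 appears 1 time(s)
  10 appears 1 time(s)
  12 appears 1 time(s)
  17 appears 1 time(s)
  18 appears 1 time(s)
Maximum frequency is 3.
Only 5 reaches that frequency, so it is the mode.
Final answer: 5


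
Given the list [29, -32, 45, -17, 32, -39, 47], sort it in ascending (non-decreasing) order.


Original list: [29, -32, 45, -17, 32, -39, 47]
Repeatedly take the smallest remaining element:
  Remaining [29, -32, 45, -17, 32, -39, 47] -> smallest is -39
  Remaining [29, -32, 45, -17, 32, 47] -> smallest is -32
  Remaining [29, 45, -17, 32, 47] -> smallest is -17
  Remaining [29, 45, 32, 47] -> smallest is 29
  Remaining [45, 32, 47] -> smallest is 32
  Remaining [45, 47] -> smallest is 45
  Remaining [47] -> smallest is 47
Collecting the picks in order gives the sorted list.
Final answer: [-39, -32, -17, 29, 32, 45, 47]


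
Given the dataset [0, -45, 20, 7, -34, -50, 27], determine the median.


First, sort the list: [-50, -45, -34, 0, 7, 20, 27]
The list has 7 elements (odd count).
The middle index is 3 (0-based), and the element there is 0.
Final answer: 0


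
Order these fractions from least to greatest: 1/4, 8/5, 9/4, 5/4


Convert to decimal for comparison:
  1/4 = 0.25
  8/5 = 1.6
  9/4 = 2.25
  5/4 = 1.25
Decimals in increasing order: 0.25 < 1.25 < 1.6 < 2.25
Writing each back as its fraction gives the sorted order.
Final answer: 1/4, 5/4, 8/5, 9/4


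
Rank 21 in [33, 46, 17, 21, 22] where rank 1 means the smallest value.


Sort ascending: [17, 21, 22, 33, 46]
Find 21 in the sorted list.
21 is at position 2 (1-indexed).
Final answer: 2


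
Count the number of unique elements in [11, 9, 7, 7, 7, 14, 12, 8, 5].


List all unique values:
Distinct values: [5, 7, 8, 9, 11, 12, 14]
Count = 7
Final answer: 7


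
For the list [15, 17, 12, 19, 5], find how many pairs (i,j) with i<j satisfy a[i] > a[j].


For each element, count the later elements that are smaller than it:
  15 (index 0): smaller elements after it = [12, 5] -> 2
  17 (index 1): smaller elements after it = [12, 5] -> 2
  12 (index 2): smaller elements after it = [5] -> 1
  19 (index 3): smaller elements after it = [5] -> 1
Total inversions = 2 + 2 + 1 + 1 = 6
Final answer: 6


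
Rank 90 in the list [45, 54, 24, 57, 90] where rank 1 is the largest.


Sort descending: [90, 57, 54, 45, 24]
Find 90 in the sorted list.
90 is at position 1.
Final answer: 1


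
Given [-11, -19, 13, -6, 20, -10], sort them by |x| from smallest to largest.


Compute absolute values:
  |-11| = 11
  |-19| = 19
  |13| = 13
  |-6| = 6
  |20| = 20
  |-10| = 10
Absolute values in increasing order: 6 < 10 < 11 < 13 < 19 < 20
Listing the original numbers in that order gives the answer.
Final answer: [-6, -10, -11, 13, -19, 20]


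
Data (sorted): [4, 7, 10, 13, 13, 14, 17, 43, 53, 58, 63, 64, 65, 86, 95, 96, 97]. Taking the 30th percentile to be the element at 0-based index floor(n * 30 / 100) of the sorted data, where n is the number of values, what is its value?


The dataset has n = 17 elements.
Index = floor(17 * 30 / 100) = floor(510 / 100) = floor(5.1) = 5
Counting from index 0 in the sorted data, the element at index 5 is 14.
Final answer: 14


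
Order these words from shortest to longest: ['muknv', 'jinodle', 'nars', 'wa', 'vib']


Compute lengths:
  'muknv' has length 5
  'jinodle' has length 7
  'nars' has length 4
  'wa' has length 2
  'vib' has length 3
Lengths in increasing order: 2 < 3 < 4 < 5 < 7
Listing the words in that order gives the answer.
Final answer: ['wa', 'vib', 'nars', 'muknv', 'jinodle']


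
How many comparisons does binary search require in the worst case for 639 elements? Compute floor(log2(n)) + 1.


Binary search halves the search space each step.
Maximum comparisons = floor(log2(639)) + 1
log2(639) = 9.3197
floor(log2(639)) = 9, so 9 + 1 = 10
Final answer: 10


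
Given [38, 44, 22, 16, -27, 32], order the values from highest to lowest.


Original list: [38, 44, 22, 16, -27, 32]
Repeatedly take the largest remaining element:
  Remaining [38, 44, 22, 16, -27, 32] -> largest is 44
  Remaining [38, 22, 16, -27, 32] -> largest is 38
  Remaining [22, 16, -27, 32] -> largest is 32
  Remaining [22, 16, -27] -> largest is 22
  Remaining [16, -27] -> largest is 16
  Remaining [-27] -> largest is -27
Collecting the picks in order gives the descending list.
Final answer: [44, 38, 32, 22, 16, -27]


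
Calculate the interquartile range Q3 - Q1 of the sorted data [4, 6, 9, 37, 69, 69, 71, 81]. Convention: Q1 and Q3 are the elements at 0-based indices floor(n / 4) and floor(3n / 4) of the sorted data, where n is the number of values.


The data has n = 8 elements.
Q1 index = floor(8 / 4) = floor(2) = 2; Q3 index = floor(3 * 8 / 4) = floor(6) = 6
Q1 = element at index 2 = 9
Q3 = element at index 6 = 71
IQR = 71 - 9 = 62
Final answer: 62


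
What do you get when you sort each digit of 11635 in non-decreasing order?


The number 11635 has digits: 1, 1, 6, 3, 5
Sorted: 1, 1, 3, 5, 6
Joining the sorted digits gives the result.
Final answer: 11356


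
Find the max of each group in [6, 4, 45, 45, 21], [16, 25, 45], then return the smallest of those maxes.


Find max of each group:
  Group 1: [6, 4, 45, 45, 21] -> max = 45
  Group 2: [16, 25, 45] -> max = 45
Maxes: [45, 45]
Minimum of maxes = 45
Final answer: 45


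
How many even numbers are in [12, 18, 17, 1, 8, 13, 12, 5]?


Check each element:
  12 is even
  18 is even
  17 is odd
  1 is odd
  8 is even
  13 is odd
  12 is even
  5 is odd
Evens: [12, 18, 8, 12]
Count of evens = 4
Final answer: 4
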